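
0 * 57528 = 0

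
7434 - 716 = 6718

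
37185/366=101+73/122≈101.60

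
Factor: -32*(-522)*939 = 2^6*3^3*29^1*313^1 = 15685056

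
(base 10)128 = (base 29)4c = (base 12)a8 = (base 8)200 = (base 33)3t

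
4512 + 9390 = 13902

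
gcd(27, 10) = 1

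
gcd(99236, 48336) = 4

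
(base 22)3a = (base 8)114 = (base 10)76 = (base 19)40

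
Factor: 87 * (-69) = -1 * 3^2 * 23^1 * 29^1 = -6003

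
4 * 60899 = 243596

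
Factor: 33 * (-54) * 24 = -1 * 2^4 * 3^5 * 11^1 = -42768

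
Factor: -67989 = -1*3^1*131^1*173^1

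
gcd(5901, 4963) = 7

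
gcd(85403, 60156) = 1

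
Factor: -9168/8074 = -1*2^3*3^1*11^(-1)*191^1*367^(-1) = -4584/4037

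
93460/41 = 2279 + 21/41 ≈ 2279.51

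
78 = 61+17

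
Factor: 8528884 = 2^2 * 7^1 * 13^1 * 23431^1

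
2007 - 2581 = -574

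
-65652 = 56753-122405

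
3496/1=3496=3496.00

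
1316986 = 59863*22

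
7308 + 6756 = 14064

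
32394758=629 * 51502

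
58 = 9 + 49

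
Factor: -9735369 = -1*3^1*7^3*9461^1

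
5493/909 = 1831/303 ≈ 6.04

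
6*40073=240438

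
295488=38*7776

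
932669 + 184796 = 1117465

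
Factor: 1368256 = 2^6 * 21379^1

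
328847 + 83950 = 412797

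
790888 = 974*812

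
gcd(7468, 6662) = 2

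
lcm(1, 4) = 4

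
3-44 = -41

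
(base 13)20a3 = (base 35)3oc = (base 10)4527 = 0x11af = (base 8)10657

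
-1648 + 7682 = 6034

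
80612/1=80612=80612.00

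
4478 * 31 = 138818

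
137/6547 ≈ 0.0209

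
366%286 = 80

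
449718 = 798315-348597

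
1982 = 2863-881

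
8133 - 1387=6746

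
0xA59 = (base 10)2649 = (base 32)2IP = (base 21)603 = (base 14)D73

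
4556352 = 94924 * 48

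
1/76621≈0.0000131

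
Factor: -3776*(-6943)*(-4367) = -1*2^6*11^1*53^1*59^1*131^1*397^1 = -114488625856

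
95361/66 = 31787/22 ≈ 1444.86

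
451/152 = 2 + 147/152 ≈ 2.97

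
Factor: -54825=-1 * 3^1 * 5^2 * 17^1 * 43^1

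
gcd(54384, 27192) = 27192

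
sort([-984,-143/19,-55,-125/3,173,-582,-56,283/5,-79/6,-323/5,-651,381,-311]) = [-984,-651,-582,-311,-323/5,-56,-55,-125/3,-79/6,-143/19,283/5,173,381]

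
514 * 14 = 7196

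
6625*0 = 0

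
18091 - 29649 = -11558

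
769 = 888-119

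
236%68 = 32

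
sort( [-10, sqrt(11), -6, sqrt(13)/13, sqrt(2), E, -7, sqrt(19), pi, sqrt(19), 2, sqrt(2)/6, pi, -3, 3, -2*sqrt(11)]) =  [-10, -7, -2*sqrt(11), -6, -3, sqrt(2)/6, sqrt(13)/13, sqrt(2), 2, E, 3, pi, pi, sqrt(11), sqrt(19), sqrt(19)]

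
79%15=4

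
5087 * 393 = 1999191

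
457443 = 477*959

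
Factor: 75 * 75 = 3^2 * 5^4 = 5625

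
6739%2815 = 1109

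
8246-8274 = -28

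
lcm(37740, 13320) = 226440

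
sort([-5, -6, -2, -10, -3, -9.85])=[-10, -9.85, -6, -5, -3, -2]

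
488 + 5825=6313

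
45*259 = 11655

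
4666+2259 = 6925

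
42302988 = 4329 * 9772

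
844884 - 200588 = 644296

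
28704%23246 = 5458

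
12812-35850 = -23038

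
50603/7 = 7229 = 7229.00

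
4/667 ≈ 0.00600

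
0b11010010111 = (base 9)2274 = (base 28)247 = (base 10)1687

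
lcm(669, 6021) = 6021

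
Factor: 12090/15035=2^1 * 3^1 * 13^1 * 97^(-1)=78/97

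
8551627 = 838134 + 7713493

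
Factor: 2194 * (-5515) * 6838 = -1 * 2^2 * 5^1 * 13^1 * 263^1 * 1097^1 * 1103^1 = -82739184580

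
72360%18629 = 16473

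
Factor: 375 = 3^1*5^3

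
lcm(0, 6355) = 0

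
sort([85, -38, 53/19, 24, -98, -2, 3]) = [-98, -38, -2, 53/19, 3, 24, 85]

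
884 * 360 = 318240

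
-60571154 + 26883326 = -33687828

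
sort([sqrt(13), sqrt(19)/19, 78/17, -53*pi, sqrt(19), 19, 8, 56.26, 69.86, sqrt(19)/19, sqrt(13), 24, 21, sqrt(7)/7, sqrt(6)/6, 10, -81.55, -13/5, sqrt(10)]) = [-53*pi, -81.55, -13/5, sqrt(19)/19, sqrt(19)/19, sqrt(7)/7, sqrt(6)/6, sqrt(10), sqrt(13), sqrt(13), sqrt(19), 78/17, 8, 10, 19, 21, 24, 56.26, 69.86]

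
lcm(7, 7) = 7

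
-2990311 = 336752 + -3327063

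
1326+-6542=-5216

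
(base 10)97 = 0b1100001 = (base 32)31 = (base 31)34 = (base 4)1201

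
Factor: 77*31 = 7^1*11^1*31^1 = 2387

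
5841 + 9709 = 15550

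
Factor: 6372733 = 19^2 * 127^1 * 139^1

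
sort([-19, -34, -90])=[-90, -34, -19]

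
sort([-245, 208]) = [-245, 208]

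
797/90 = 8 + 77/90 ≈ 8.86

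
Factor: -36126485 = -1*5^1*157^1*46021^1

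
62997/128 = 492 + 21/128 ≈ 492.16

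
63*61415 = 3869145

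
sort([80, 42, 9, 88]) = [9, 42, 80, 88]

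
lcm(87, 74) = 6438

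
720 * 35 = 25200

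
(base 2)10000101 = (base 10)133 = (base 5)1013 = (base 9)157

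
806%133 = 8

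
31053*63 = 1956339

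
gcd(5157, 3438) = 1719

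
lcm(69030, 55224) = 276120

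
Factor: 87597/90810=2^(-1)*5^(-1)*1009^(-1)*9733^1=9733/10090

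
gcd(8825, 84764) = 1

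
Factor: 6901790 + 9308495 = 5^1 * 7^1 * 13^1 * 23^1 * 1549^1 = 16210285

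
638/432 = 1 + 103/216 ≈ 1.48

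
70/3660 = 7/366 ≈ 0.0191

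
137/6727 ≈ 0.0204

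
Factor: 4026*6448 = 2^5*3^1*11^1*13^1*31^1*61^1 = 25959648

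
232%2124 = 232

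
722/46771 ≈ 0.0154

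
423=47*9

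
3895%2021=1874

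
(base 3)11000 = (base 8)154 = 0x6c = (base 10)108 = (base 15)73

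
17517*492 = 8618364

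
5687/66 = 86 + 1/6 ≈ 86.17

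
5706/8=713 + 1/4=713.25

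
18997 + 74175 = 93172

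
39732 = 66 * 602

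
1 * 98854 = 98854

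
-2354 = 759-3113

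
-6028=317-6345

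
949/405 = 2 + 139/405 ≈ 2.34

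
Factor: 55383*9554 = 2^1*3^1*17^1*281^1*18461^1 = 529129182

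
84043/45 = 1867 + 28/45≈1867.62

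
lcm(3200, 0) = 0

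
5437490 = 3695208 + 1742282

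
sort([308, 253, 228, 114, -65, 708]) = [-65, 114, 228, 253, 308, 708]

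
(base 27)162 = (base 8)1575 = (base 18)2db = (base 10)893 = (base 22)1id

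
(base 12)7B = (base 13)74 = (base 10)95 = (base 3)10112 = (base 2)1011111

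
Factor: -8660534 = -1 * 2^1 * 139^1 * 31153^1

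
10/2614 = 5/1307 ≈ 0.00383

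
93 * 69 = 6417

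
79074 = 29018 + 50056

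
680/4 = 170 = 170.00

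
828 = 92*9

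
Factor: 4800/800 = 2^1*3^1 = 6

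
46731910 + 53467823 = 100199733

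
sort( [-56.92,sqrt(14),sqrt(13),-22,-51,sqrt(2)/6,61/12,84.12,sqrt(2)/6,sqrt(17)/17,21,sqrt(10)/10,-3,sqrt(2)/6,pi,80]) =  [-56.92,-51,-22,-3,sqrt(2)/6,sqrt(2)/6,sqrt(2)/6,sqrt(17)/17,sqrt(10)/10,pi,sqrt(13),sqrt(14),61/12,21,80,84.12]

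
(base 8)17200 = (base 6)100052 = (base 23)ehb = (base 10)7808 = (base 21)heh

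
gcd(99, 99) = 99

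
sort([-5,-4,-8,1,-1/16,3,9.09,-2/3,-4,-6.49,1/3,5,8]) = [-8,-6.49,-5,-4,-4,-2/3,-1/16,1/3,1,3,5,8,9.09]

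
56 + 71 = 127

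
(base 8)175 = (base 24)55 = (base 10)125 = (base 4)1331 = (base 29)49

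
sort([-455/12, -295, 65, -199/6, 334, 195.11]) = [-295, -455/12, -199/6, 65, 195.11, 334]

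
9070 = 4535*2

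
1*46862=46862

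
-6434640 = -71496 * 90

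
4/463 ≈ 0.00864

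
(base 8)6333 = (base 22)6hd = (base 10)3291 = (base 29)3qe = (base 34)2sr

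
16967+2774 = 19741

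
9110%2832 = 614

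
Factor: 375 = 3^1 * 5^3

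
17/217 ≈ 0.0783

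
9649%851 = 288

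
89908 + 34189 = 124097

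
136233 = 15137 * 9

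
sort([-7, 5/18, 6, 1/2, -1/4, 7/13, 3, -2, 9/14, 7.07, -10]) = [-10, -7, -2, -1/4, 5/18, 1/2, 7/13, 9/14, 3, 6, 7.07]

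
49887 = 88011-38124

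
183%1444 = 183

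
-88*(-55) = 4840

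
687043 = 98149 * 7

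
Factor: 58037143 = 43^1*1349701^1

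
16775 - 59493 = -42718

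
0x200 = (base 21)138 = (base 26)ji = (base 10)512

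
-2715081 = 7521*(-361)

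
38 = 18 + 20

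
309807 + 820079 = 1129886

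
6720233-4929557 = 1790676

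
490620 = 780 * 629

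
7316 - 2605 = 4711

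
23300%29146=23300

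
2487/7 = 355 + 2/7 ≈ 355.29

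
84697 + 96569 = 181266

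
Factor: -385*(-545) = 5^2*7^1*11^1*109^1 = 209825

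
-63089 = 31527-94616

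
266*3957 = 1052562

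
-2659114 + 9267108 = 6607994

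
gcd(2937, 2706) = 33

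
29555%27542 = 2013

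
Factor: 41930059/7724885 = 5^(-1) * 7^(-1) * 17^(-1) * 12983^(-1) * 41930059^1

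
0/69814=0=0.00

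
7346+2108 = 9454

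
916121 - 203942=712179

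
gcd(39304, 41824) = 8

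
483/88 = 5 + 43/88 ≈ 5.49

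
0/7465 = 0 = 0.00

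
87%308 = 87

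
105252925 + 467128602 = 572381527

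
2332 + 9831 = 12163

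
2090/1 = 2090 = 2090.00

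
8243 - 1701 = 6542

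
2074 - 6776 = -4702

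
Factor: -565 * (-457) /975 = 3^(-1) * 5^(-1) * 13^(-1) * 113^1 * 457^1 = 51641/195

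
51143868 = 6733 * 7596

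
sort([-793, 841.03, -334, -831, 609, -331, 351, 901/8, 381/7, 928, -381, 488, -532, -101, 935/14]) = [-831, -793, -532, -381, -334, -331, -101, 381/7, 935/14, 901/8, 351, 488, 609, 841.03, 928]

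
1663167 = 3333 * 499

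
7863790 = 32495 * 242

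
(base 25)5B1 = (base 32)3A9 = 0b110101001001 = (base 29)418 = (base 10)3401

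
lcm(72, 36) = 72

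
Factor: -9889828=-1 * 2^2 * 13^1 * 43^1 * 4423^1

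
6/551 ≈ 0.0109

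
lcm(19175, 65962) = 1649050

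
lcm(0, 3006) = 0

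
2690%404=266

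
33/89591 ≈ 0.000368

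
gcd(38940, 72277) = 1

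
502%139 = 85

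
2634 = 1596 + 1038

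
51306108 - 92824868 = -41518760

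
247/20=12+7/20=12.35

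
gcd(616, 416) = 8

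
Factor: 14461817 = 14461817^1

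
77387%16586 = 11043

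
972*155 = 150660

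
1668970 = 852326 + 816644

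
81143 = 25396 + 55747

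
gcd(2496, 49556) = 52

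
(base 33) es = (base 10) 490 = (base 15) 22a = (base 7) 1300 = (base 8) 752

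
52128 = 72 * 724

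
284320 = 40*7108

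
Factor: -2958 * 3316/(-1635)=2^3 * 5^(-1) * 17^1 * 29^1 * 109^(-1) * 829^1=3269576/545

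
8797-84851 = -76054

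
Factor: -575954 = -1 * 2^1 * 287977^1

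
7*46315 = 324205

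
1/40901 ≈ 0.0000244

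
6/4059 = 2/1353 ≈ 0.00148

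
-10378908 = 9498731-19877639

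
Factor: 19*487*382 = 2^1*19^1*191^1*487^1 = 3534646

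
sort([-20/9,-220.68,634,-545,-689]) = [-689,-545,-220.68,-20/9,634]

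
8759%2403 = 1550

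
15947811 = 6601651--9346160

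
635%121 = 30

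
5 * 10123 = 50615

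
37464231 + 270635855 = 308100086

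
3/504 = 1/168 ≈ 0.00595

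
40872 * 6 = 245232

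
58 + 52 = 110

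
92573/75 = 1234 + 23/75≈1234.31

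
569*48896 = 27821824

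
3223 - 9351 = -6128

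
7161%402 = 327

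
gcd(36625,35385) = 5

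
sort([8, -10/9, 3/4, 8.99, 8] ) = [-10/9, 3/4, 8, 8, 8.99] 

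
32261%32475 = 32261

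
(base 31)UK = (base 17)34F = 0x3B6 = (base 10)950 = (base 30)11K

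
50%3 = 2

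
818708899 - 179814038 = 638894861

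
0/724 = 0 = 0.00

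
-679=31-710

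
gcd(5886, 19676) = 2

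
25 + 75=100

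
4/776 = 1/194 ≈ 0.00515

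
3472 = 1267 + 2205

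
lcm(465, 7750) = 23250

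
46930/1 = 46930 = 46930.00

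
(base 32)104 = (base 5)13103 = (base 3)1102002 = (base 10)1028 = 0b10000000100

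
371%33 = 8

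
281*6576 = 1847856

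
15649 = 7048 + 8601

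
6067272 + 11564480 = 17631752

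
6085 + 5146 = 11231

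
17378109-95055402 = -77677293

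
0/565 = 0 = 0.00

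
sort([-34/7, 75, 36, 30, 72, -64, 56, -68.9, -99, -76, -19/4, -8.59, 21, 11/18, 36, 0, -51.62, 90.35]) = [-99, -76, -68.9, -64, -51.62, -8.59, -34/7, -19/4, 0, 11/18, 21, 30, 36, 36, 56, 72, 75, 90.35]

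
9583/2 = 4791 + 1/2 = 4791.50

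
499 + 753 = 1252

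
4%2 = 0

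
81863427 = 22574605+59288822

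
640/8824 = 80/1103 ≈ 0.0725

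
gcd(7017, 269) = 1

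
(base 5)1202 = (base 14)c9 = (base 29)63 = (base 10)177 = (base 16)b1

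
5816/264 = 22 + 1/33 ≈ 22.03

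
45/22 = 2 + 1/22 ≈ 2.05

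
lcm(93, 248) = 744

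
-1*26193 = -26193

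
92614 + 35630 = 128244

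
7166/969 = 7 + 383/969 ≈ 7.40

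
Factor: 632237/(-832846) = -1*2^(-1)*7^(-1)*19^(-1)*31^(-1)*53^1*79^1*101^(-1)*151^1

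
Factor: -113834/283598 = -1*173^1*431^(-1) = -173/431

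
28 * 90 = 2520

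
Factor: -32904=-1 * 2^3 * 3^2 * 457^1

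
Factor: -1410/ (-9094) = 3^1*5^1*47^1*4547^ (-1) = 705/4547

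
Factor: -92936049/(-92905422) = 2^(-1) * 19^1 * 79^(-1) * 196003^(-1) * 1630457^1 = 30978683/30968474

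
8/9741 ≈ 0.000821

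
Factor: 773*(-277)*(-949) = 13^1*73^1*277^1*773^1 = 203200829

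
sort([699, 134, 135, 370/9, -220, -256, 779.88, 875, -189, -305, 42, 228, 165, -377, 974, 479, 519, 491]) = [-377, -305, -256, -220, -189, 370/9, 42, 134, 135, 165, 228, 479, 491, 519, 699, 779.88, 875, 974]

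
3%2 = 1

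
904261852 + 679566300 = 1583828152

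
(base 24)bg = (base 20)e0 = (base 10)280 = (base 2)100011000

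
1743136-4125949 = -2382813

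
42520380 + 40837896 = 83358276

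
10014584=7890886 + 2123698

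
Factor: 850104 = 2^3*3^2*11807^1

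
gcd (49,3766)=7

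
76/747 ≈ 0.102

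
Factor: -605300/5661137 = -1*2^2*5^2*181^(-1)*6053^1*31277^(-1)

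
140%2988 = 140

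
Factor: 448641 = 3^2*79^1*631^1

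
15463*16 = 247408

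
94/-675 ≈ -0.139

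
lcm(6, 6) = 6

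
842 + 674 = 1516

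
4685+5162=9847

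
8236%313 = 98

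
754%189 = 187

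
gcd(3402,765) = 9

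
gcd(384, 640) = 128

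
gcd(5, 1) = 1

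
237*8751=2073987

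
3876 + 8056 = 11932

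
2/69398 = 1/34699 ≈ 0.0000288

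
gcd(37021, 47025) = 1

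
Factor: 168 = 2^3 * 3^1 * 7^1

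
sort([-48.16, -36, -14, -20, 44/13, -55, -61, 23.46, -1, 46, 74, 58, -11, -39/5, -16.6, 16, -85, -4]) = [-85, -61, -55, -48.16, -36, -20, -16.6, -14, -11, -39/5, -4, -1, 44/13, 16, 23.46, 46, 58, 74]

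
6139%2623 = 893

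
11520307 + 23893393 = 35413700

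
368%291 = 77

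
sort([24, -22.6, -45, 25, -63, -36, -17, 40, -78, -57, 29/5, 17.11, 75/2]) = [-78, -63, -57, -45, -36, -22.6, -17, 29/5, 17.11, 24, 25, 75/2, 40]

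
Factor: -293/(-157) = 157^(-1) * 293^1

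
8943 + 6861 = 15804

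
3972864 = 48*82768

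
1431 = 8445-7014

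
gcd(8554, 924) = 14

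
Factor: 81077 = 81077^1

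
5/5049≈0.000990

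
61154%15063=902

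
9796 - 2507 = 7289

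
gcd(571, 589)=1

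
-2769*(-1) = 2769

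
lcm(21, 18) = 126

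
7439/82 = 90 + 59/82 ≈ 90.72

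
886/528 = 1 + 179/264≈1.68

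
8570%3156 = 2258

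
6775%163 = 92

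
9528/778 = 12 + 96/389 ≈ 12.25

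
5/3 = 1 + 2/3 ≈ 1.67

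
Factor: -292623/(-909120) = 2^(-6)*5^(-1)*103^1 = 103/320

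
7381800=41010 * 180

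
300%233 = 67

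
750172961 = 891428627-141255666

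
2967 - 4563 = -1596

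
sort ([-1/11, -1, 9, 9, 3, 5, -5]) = [-5, -1, -1/11, 3, 5, 9, 9]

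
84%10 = 4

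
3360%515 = 270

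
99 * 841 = 83259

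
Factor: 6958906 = 2^1 * 3479453^1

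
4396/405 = 10 + 346/405≈10.85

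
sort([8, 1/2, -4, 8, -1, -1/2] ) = [-4, -1, -1/2, 1/2, 8, 8] 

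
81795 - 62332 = 19463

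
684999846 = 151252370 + 533747476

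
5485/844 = 6+421/844 ≈ 6.50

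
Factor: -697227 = -1*3^1*232409^1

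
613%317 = 296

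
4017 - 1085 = 2932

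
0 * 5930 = 0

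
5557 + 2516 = 8073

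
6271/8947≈0.701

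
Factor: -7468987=-1*59^1*71^1*1783^1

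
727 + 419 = 1146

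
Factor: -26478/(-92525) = 2^1 * 3^2 * 5^(-2) * 1471^1 * 3701^(-1)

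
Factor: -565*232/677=-1*2^3*5^1*29^1*113^1*677^(-1)=-131080/677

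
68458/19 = 3603 + 1/19 ≈ 3603.05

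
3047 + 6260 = 9307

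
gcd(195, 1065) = 15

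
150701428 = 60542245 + 90159183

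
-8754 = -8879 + 125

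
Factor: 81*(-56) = -1*2^3*3^4*7^1 = -4536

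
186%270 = 186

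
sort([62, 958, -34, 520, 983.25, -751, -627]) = [-751, -627, -34, 62, 520, 958, 983.25]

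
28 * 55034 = 1540952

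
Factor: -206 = -1*2^1*103^1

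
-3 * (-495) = 1485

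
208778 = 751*278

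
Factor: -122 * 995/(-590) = 59^(-1) * 61^1 * 199^1 = 12139/59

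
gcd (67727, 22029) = 1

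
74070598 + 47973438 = 122044036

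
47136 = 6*7856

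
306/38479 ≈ 0.00795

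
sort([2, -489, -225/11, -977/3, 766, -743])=[-743, -489, -977/3, -225/11, 2, 766]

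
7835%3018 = 1799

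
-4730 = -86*55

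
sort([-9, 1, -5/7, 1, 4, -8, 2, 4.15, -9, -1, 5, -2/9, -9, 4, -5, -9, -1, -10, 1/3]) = [-10, -9, -9, -9, -9, -8, -5, -1, -1, -5/7, -2/9, 1/3, 1, 1, 2, 4, 4, 4.15, 5]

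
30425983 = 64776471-34350488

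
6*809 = 4854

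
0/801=0=0.00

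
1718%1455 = 263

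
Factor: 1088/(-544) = -1*2^1 = -2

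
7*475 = 3325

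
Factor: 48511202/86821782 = 3^(-1) * 71^(-1) * 203807^(-1) * 24255601^1 = 24255601/43410891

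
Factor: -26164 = -1 * 2^2 * 31^1 * 211^1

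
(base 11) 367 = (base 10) 436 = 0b110110100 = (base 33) d7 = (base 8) 664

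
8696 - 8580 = 116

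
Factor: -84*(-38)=2^3*3^1*7^1*19^1=3192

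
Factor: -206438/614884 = -1*2^(-1)*233^1*347^(-1) = -233/694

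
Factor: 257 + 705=2^1*13^1*37^1=962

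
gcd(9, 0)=9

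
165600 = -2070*(-80)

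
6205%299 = 225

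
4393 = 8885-4492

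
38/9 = 4 + 2/9 ≈ 4.22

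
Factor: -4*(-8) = 2^5 = 32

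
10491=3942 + 6549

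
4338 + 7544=11882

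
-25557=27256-52813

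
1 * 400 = 400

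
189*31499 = 5953311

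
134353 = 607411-473058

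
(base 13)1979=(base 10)3818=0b111011101010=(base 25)62i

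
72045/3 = 24015 = 24015.00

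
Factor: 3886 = 2^1 * 29^1 * 67^1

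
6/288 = 1/48 ≈ 0.0208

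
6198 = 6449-251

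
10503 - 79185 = -68682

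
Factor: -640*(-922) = 2^8*5^1*461^1 = 590080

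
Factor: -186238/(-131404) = 2^(-1)*7^(-1)*13^1*19^(-1)*29^1 = 377/266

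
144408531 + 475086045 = 619494576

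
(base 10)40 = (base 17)26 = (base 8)50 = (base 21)1j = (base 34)16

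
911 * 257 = 234127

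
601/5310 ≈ 0.113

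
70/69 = 1 + 1/69 ≈ 1.01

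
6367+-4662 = 1705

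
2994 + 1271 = 4265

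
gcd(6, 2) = 2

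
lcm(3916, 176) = 15664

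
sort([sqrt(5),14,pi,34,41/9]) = [sqrt(5),pi,41/9,14,34]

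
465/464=1 + 1/464 ≈ 1.00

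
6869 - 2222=4647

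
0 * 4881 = 0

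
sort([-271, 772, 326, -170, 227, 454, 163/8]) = [-271, -170, 163/8, 227, 326, 454, 772]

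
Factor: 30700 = 2^2 * 5^2 * 307^1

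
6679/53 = 126 + 1/53 ≈ 126.02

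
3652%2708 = 944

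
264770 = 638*415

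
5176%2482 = 212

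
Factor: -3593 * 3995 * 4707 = -1 * 3^2 * 5^1 * 17^1 * 47^1 * 523^1 * 3593^1 = -67564442745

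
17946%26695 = 17946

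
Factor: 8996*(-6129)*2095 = -1*2^2*3^3*5^1*13^1*173^1*227^1*419^1 = -115510933980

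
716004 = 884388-168384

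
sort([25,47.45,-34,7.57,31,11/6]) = [-34,11/6,7.57,25,31,47.45]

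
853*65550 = 55914150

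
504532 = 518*974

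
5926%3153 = 2773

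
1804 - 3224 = -1420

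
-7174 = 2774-9948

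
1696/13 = 130 + 6/13 ≈ 130.46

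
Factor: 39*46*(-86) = -1*2^2*3^1*13^1*23^1*43^1 = -154284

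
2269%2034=235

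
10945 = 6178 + 4767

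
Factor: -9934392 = -1 * 2^3 * 3^1 * 13^1 * 17^1 * 1873^1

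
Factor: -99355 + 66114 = -1 * 13^1 * 2557^1 = -33241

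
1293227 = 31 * 41717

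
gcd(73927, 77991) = 1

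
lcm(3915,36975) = 332775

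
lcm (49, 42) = 294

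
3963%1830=303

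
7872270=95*82866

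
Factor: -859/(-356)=2^(-2) * 89^(-1) * 859^1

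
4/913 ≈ 0.00438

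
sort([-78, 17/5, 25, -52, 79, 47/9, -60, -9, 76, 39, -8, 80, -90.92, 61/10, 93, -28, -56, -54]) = [-90.92, -78, -60, -56, -54, -52, -28, -9, -8, 17/5, 47/9, 61/10, 25, 39, 76, 79, 80, 93]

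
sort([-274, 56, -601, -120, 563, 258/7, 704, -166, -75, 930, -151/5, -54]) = [-601, -274, -166, -120, -75, -54, -151/5, 258/7, 56, 563, 704, 930]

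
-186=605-791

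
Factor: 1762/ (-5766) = -1*3^ (-1)*31^ (-2)*881^1 = -881/2883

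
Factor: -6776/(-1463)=2^3 * 11^1 * 19^(-1)=88/19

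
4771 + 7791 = 12562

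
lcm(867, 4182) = 71094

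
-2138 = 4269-6407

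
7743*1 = 7743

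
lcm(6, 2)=6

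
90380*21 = 1897980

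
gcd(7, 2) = 1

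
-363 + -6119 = -6482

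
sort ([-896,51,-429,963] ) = [-896,-429,51,963] 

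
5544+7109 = 12653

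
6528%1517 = 460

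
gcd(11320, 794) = 2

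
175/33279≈0.00526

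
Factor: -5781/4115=-1 * 3^1 * 5^(-1) * 41^1 * 47^1 * 823^(-1) 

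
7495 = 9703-2208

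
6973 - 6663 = 310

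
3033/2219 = 1 + 814/2219 ≈ 1.37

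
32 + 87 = 119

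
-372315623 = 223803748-596119371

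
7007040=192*36495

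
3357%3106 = 251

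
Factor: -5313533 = -1*37^1*143609^1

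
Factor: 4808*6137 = 2^3*17^1*19^2*601^1 = 29506696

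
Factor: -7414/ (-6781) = 2^1 * 11^1 * 337^1 * 6781^ (-1)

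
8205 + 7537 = 15742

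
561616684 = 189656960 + 371959724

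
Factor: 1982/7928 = 2^(-2) = 1/4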